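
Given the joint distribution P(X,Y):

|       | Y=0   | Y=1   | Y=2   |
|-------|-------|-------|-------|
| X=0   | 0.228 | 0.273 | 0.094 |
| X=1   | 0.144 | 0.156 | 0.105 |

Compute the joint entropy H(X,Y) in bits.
2.4804 bits

H(X,Y) = -Σ_{x,y} P(x,y) log₂ P(x,y). Per-cell terms -P(x,y)·log₂P(x,y):
  X=0: 0.4863, 0.5113, 0.3207
  X=1: 0.4026, 0.4181, 0.3414
Sum of the 6 terms: H(X,Y) = 2.4804 bits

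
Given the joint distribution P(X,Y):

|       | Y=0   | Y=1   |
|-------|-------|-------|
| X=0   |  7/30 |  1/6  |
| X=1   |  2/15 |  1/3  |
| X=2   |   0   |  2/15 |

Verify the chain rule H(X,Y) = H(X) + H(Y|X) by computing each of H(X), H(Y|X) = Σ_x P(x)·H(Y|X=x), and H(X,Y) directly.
H(X) = 1.4295 bits, H(Y|X) = 0.7947 bits, H(X,Y) = 2.2242 bits

Marginal of X (row sums):
  P(X=0) = 7/30 + 1/6 = 2/5
  P(X=1) = 2/15 + 1/3 = 7/15
  P(X=2) = 0 + 2/15 = 2/15
H(X) = -[(2/5)·log₂(2/5) + (7/15)·log₂(7/15) + (2/15)·log₂(2/15)]
  = 0.5288 + 0.5131 + 0.3876 = 1.4295 bits

H(Y|X) = Σ_x P(x)·H(Y|X=x):
  X=0: P(X=0) = 2/5, P(Y|X=0) = (7/12, 5/12) → H(Y|X=0) = 0.9799
  X=1: P(X=1) = 7/15, P(Y|X=1) = (2/7, 5/7) → H(Y|X=1) = 0.8631
  X=2: P(X=2) = 2/15, P(Y|X=2) = (0, 1) → H(Y|X=2) = 0.0000
H(Y|X) = (2/5)·0.9799 + (7/15)·0.8631 + (2/15)·0.0000 = 0.7947 bits

H(X,Y) = -Σ_{x,y} P(x,y) log₂ P(x,y). Per-cell terms -P(x,y)·log₂P(x,y):
  X=0: 0.4899, 0.4308
  X=1: 0.3876, 0.5283
  X=2: 0.0000, 0.3876
  (cells with P = 0 contribute 0)
Sum of the 6 terms: H(X,Y) = 2.2242 bits

Chain rule check:
  H(X) + H(Y|X) = 1.4295 + 0.7947 = 2.2242 bits
  H(X,Y) = 2.2242 bits
✓ Chain rule verified.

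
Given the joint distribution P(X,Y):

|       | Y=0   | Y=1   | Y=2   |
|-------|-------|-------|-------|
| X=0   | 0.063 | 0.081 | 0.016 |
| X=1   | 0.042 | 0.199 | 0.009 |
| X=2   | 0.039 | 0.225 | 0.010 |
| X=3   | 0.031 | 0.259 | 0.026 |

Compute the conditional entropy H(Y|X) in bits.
0.9274 bits

H(Y|X) = H(X,Y) - H(X)

H(X,Y) = -Σ_{x,y} P(x,y) log₂ P(x,y). Per-cell terms -P(x,y)·log₂P(x,y):
  X=0: 0.25128, 0.29370, 0.09545
  X=1: 0.19209, 0.46350, 0.06116
  X=2: 0.18253, 0.48420, 0.06644
  X=3: 0.15536, 0.50478, 0.13690
Sum of the 12 terms: H(X,Y) = 2.8874 bits

Marginal of X (row sums):
  P(X=0) = 0.063 + 0.081 + 0.016 = 0.160
  P(X=1) = 0.042 + 0.199 + 0.009 = 0.250
  P(X=2) = 0.039 + 0.225 + 0.010 = 0.274
  P(X=3) = 0.031 + 0.259 + 0.026 = 0.316
H(X) = -[0.160·log₂(0.160) + 0.250·log₂(0.250) + 0.274·log₂(0.274) + 0.316·log₂(0.316)]
  = 0.42302 + 0.50000 + 0.51176 + 0.52519 = 1.9600 bits

H(Y|X) = H(X,Y) - H(X) = 2.8874 - 1.9600 = 0.9274 bits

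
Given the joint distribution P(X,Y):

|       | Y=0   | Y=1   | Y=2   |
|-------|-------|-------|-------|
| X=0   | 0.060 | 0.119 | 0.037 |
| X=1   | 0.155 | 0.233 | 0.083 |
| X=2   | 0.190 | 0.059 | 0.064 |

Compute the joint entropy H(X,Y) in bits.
2.9395 bits

H(X,Y) = -Σ_{x,y} P(x,y) log₂ P(x,y). Per-cell terms -P(x,y)·log₂P(x,y):
  X=0: 0.24353, 0.36545, 0.17598
  X=1: 0.41690, 0.48967, 0.29803
  X=2: 0.45523, 0.24091, 0.25381
Sum of the 9 terms: H(X,Y) = 2.9395 bits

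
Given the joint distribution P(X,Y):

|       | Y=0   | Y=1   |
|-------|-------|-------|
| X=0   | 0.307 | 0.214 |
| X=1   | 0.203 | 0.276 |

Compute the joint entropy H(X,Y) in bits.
1.9786 bits

H(X,Y) = -Σ_{x,y} P(x,y) log₂ P(x,y). Per-cell terms -P(x,y)·log₂P(x,y):
  X=0: 0.5230, 0.4760
  X=1: 0.4670, 0.5126
Sum of the 4 terms: H(X,Y) = 1.9786 bits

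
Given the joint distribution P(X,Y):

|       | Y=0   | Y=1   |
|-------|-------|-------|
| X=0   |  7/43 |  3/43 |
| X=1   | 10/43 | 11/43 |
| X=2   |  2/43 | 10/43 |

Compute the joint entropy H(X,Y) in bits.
2.3821 bits

H(X,Y) = -Σ_{x,y} P(x,y) log₂ P(x,y). Per-cell terms -P(x,y)·log₂P(x,y):
  X=0: 0.4263, 0.2680
  X=1: 0.4894, 0.5031
  X=2: 0.2059, 0.4894
Sum of the 6 terms: H(X,Y) = 2.3821 bits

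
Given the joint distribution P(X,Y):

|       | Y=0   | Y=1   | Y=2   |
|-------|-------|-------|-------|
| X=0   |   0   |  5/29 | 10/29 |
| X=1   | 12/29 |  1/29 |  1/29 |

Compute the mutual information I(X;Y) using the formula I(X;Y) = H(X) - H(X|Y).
0.6979 bits

I(X;Y) = H(X) - H(X|Y)

Marginal of X (row sums):
  P(X=0) = 0 + 5/29 + 10/29 = 15/29
  P(X=1) = 12/29 + 1/29 + 1/29 = 14/29
H(X) = -[(15/29)·log₂(15/29) + (14/29)·log₂(14/29)]
  = 0.4919 + 0.5072 = 0.9991 bits

Marginal of Y (column sums):
  P(Y=0) = 0 + 12/29 = 12/29
  P(Y=1) = 5/29 + 1/29 = 6/29
  P(Y=2) = 10/29 + 1/29 = 11/29
H(X|Y) = Σ_y P(y)·H(X|Y=y):
  Y=0: P(Y=0) = 12/29, P(X|Y=0) = (0, 1) → H(X|Y=0) = 0.0000
  Y=1: P(Y=1) = 6/29, P(X|Y=1) = (5/6, 1/6) → H(X|Y=1) = 0.6500
  Y=2: P(Y=2) = 11/29, P(X|Y=2) = (10/11, 1/11) → H(X|Y=2) = 0.4395
H(X|Y) = (12/29)·0.0000 + (6/29)·0.6500 + (11/29)·0.4395 = 0.3012 bits

I(X;Y) = H(X) - H(X|Y) = 0.9991 - 0.3012 = 0.6979 bits

Cross-check via I(X;Y) = H(X) + H(Y) - H(X,Y): computing H(Y) from the column sums and H(X,Y) from the 6 cells in the same way gives H(Y) = 1.5275 bits and H(X,Y) = 1.8287 bits, so
I(X;Y) = 0.9991 + 1.5275 - 1.8287 = 0.6979 bits ✓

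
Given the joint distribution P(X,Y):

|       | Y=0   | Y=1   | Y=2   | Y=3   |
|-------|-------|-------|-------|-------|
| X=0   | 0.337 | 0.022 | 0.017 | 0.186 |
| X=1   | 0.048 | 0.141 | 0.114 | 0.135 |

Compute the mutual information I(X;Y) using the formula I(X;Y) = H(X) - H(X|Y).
0.2988 bits

I(X;Y) = H(X) - H(X|Y)

Marginal of X (row sums):
  P(X=0) = 0.337 + 0.022 + 0.017 + 0.186 = 0.562
  P(X=1) = 0.048 + 0.141 + 0.114 + 0.135 = 0.438
H(X) = -[0.562·log₂(0.562) + 0.438·log₂(0.438)]
  = 0.4672 + 0.5217 = 0.9889 bits

Marginal of Y (column sums):
  P(Y=0) = 0.337 + 0.048 = 0.385
  P(Y=1) = 0.022 + 0.141 = 0.163
  P(Y=2) = 0.017 + 0.114 = 0.131
  P(Y=3) = 0.186 + 0.135 = 0.321
H(X|Y) = Σ_y P(y)·H(X|Y=y):
  Y=0: P(Y=0) = 0.385, P(X|Y=0) = (337/385, 48/385) → H(X|Y=0) = 0.5427
  Y=1: P(Y=1) = 0.163, P(X|Y=1) = (22/163, 141/163) → H(X|Y=1) = 0.5709
  Y=2: P(Y=2) = 0.131, P(X|Y=2) = (17/131, 114/131) → H(X|Y=2) = 0.5568
  Y=3: P(Y=3) = 0.321, P(X|Y=3) = (62/107, 45/107) → H(X|Y=3) = 0.9817
H(X|Y) = 0.385·0.5427 + 0.163·0.5709 + 0.131·0.5568 + 0.321·0.9817 = 0.6901 bits

I(X;Y) = H(X) - H(X|Y) = 0.9889 - 0.6901 = 0.2988 bits

Cross-check via I(X;Y) = H(X) + H(Y) - H(X,Y): computing H(Y) from the column sums and H(X,Y) from the 8 cells in the same way gives H(Y) = 1.8671 bits and H(X,Y) = 2.5572 bits, so
I(X;Y) = 0.9889 + 1.8671 - 2.5572 = 0.2988 bits ✓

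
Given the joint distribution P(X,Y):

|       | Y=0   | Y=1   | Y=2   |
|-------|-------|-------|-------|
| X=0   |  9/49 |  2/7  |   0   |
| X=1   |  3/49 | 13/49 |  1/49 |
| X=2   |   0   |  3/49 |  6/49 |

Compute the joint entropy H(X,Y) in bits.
2.4523 bits

H(X,Y) = -Σ_{x,y} P(x,y) log₂ P(x,y). Per-cell terms -P(x,y)·log₂P(x,y):
  X=0: 0.4490, 0.5164, 0.0000
  X=1: 0.2467, 0.5079, 0.1146
  X=2: 0.0000, 0.2467, 0.3710
  (cells with P = 0 contribute 0)
Sum of the 9 terms: H(X,Y) = 2.4523 bits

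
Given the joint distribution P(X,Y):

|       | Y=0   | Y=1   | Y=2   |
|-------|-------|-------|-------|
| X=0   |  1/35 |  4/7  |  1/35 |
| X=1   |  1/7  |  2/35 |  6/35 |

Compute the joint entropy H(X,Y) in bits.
1.8276 bits

H(X,Y) = -Σ_{x,y} P(x,y) log₂ P(x,y). Per-cell terms -P(x,y)·log₂P(x,y):
  X=0: 0.14655, 0.46135, 0.14655
  X=1: 0.40105, 0.23596, 0.43617
Sum of the 6 terms: H(X,Y) = 1.8276 bits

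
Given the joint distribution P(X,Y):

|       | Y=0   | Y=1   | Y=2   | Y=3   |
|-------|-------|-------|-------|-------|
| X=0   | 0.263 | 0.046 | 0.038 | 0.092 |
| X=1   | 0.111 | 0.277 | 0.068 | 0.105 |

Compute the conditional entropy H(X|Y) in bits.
0.8150 bits

H(X|Y) = H(X,Y) - H(Y)

H(X,Y) = -Σ_{x,y} P(x,y) log₂ P(x,y). Per-cell terms -P(x,y)·log₂P(x,y):
  X=0: 0.5068, 0.2043, 0.1793, 0.3167
  X=1: 0.3520, 0.5130, 0.2637, 0.3414
Sum of the 8 terms: H(X,Y) = 2.6772 bits

Marginal of Y (column sums):
  P(Y=0) = 0.263 + 0.111 = 0.374
  P(Y=1) = 0.046 + 0.277 = 0.323
  P(Y=2) = 0.038 + 0.068 = 0.106
  P(Y=3) = 0.092 + 0.105 = 0.197
H(Y) = -[0.374·log₂(0.374) + 0.323·log₂(0.323) + 0.106·log₂(0.106) + 0.197·log₂(0.197)]
  = 0.5307 + 0.5266 + 0.3432 + 0.4617 = 1.8622 bits

H(X|Y) = H(X,Y) - H(Y) = 2.6772 - 1.8622 = 0.8150 bits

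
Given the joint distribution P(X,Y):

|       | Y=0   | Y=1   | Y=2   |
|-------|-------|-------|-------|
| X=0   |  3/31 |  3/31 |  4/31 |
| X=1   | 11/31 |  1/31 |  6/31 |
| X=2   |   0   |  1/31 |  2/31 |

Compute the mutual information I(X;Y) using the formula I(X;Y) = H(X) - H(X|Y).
0.1835 bits

I(X;Y) = H(X) - H(X|Y)

Marginal of X (row sums):
  P(X=0) = 3/31 + 3/31 + 4/31 = 10/31
  P(X=1) = 11/31 + 1/31 + 6/31 = 18/31
  P(X=2) = 0 + 1/31 + 2/31 = 3/31
H(X) = -[(10/31)·log₂(10/31) + (18/31)·log₂(18/31) + (3/31)·log₂(3/31)]
  = 0.5265 + 0.4554 + 0.3261 = 1.3080 bits

Marginal of Y (column sums):
  P(Y=0) = 3/31 + 11/31 + 0 = 14/31
  P(Y=1) = 3/31 + 1/31 + 1/31 = 5/31
  P(Y=2) = 4/31 + 6/31 + 2/31 = 12/31
H(X|Y) = Σ_y P(y)·H(X|Y=y):
  Y=0: P(Y=0) = 14/31, P(X|Y=0) = (3/14, 11/14, 0) → H(X|Y=0) = 0.7496
  Y=1: P(Y=1) = 5/31, P(X|Y=1) = (3/5, 1/5, 1/5) → H(X|Y=1) = 1.3710
  Y=2: P(Y=2) = 12/31, P(X|Y=2) = (1/3, 1/2, 1/6) → H(X|Y=2) = 1.4591
H(X|Y) = (14/31)·0.7496 + (5/31)·1.3710 + (12/31)·1.4591 = 1.1245 bits

I(X;Y) = H(X) - H(X|Y) = 1.3080 - 1.1245 = 0.1835 bits

Cross-check via I(X;Y) = H(X) + H(Y) - H(X,Y): computing H(Y) from the column sums and H(X,Y) from the 9 cells in the same way gives H(Y) = 1.4725 bits and H(X,Y) = 2.5970 bits, so
I(X;Y) = 1.3080 + 1.4725 - 2.5970 = 0.1835 bits ✓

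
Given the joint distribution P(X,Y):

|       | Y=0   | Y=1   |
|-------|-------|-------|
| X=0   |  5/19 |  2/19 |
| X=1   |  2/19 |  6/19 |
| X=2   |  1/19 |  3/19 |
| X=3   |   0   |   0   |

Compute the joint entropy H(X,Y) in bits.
2.3598 bits

H(X,Y) = -Σ_{x,y} P(x,y) log₂ P(x,y). Per-cell terms -P(x,y)·log₂P(x,y):
  X=0: 0.5068, 0.3419
  X=1: 0.3419, 0.5251
  X=2: 0.2236, 0.4205
  X=3: 0.0000, 0.0000
  (cells with P = 0 contribute 0)
Sum of the 8 terms: H(X,Y) = 2.3598 bits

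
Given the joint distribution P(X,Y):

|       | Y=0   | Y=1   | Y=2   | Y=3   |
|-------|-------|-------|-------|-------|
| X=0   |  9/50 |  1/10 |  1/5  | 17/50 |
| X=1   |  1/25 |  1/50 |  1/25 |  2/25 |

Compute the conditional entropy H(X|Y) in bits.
0.6795 bits

H(X|Y) = H(X,Y) - H(Y)

H(X,Y) = -Σ_{x,y} P(x,y) log₂ P(x,y). Per-cell terms -P(x,y)·log₂P(x,y):
  X=0: 0.44531, 0.33219, 0.46439, 0.52917
  X=1: 0.18575, 0.11288, 0.18575, 0.29151
Sum of the 8 terms: H(X,Y) = 2.54695 bits

Marginal of Y (column sums):
  P(Y=0) = 9/50 + 1/25 = 11/50
  P(Y=1) = 1/10 + 1/50 = 3/25
  P(Y=2) = 1/5 + 1/25 = 6/25
  P(Y=3) = 17/50 + 2/25 = 21/50
H(Y) = -[(11/50)·log₂(11/50) + (3/25)·log₂(3/25) + (6/25)·log₂(6/25) + (21/50)·log₂(21/50)]
  = 0.48057 + 0.36707 + 0.49413 + 0.52565 = 1.86742 bits

H(X|Y) = H(X,Y) - H(Y) = 2.54695 - 1.86742 = 0.6795 bits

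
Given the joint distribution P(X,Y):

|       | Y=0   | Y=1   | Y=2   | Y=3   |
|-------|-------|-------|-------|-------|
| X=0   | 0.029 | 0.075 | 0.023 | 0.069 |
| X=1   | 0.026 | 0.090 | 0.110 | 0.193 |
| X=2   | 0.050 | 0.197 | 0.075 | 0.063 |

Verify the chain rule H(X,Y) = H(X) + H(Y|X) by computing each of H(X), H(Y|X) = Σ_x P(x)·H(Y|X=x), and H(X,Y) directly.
H(X) = 1.5168 bits, H(Y|X) = 1.7702 bits, H(X,Y) = 3.2870 bits

Marginal of X (row sums):
  P(X=0) = 0.029 + 0.075 + 0.023 + 0.069 = 0.196
  P(X=1) = 0.026 + 0.090 + 0.110 + 0.193 = 0.419
  P(X=2) = 0.050 + 0.197 + 0.075 + 0.063 = 0.385
H(X) = -[0.196·log₂(0.196) + 0.419·log₂(0.419) + 0.385·log₂(0.385)]
  = 0.46081 + 0.52584 + 0.53017 = 1.5168 bits

H(Y|X) = Σ_x P(x)·H(Y|X=x):
  X=0: P(X=0) = 0.196, P(Y|X=0) = (29/196, 75/196, 23/196, 69/196) → H(Y|X=0) = 1.83117
  X=1: P(X=1) = 0.419, P(Y|X=1) = (26/419, 90/419, 110/419, 193/419) → H(Y|X=1) = 1.74715
  X=2: P(X=2) = 0.385, P(Y|X=2) = (10/77, 197/385, 15/77, 9/55) → H(Y|X=2) = 1.76412
H(Y|X) = 0.196·1.83117 + 0.419·1.74715 + 0.385·1.76412 = 1.7702 bits

H(X,Y) = -Σ_{x,y} P(x,y) log₂ P(x,y). Per-cell terms -P(x,y)·log₂P(x,y):
  X=0: 0.14813, 0.28027, 0.12517, 0.26615
  X=1: 0.13690, 0.31265, 0.35029, 0.45805
  X=2: 0.21610, 0.46172, 0.28027, 0.25128
Sum of the 12 terms: H(X,Y) = 3.2870 bits

Chain rule check:
  H(X) + H(Y|X) = 1.5168 + 1.7702 = 3.2870 bits
  H(X,Y) = 3.2870 bits
✓ Chain rule verified.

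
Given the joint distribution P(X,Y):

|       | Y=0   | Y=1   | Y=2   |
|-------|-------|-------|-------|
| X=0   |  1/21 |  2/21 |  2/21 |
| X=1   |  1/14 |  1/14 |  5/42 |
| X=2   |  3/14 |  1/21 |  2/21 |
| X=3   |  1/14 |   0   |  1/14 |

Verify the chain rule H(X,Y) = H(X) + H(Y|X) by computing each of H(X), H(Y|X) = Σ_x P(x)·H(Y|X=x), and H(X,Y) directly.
H(X) = 1.9307 bits, H(Y|X) = 1.3864 bits, H(X,Y) = 3.3171 bits

Marginal of X (row sums):
  P(X=0) = 1/21 + 2/21 + 2/21 = 5/21
  P(X=1) = 1/14 + 1/14 + 5/42 = 11/42
  P(X=2) = 3/14 + 1/21 + 2/21 = 5/14
  P(X=3) = 1/14 + 0 + 1/14 = 1/7
H(X) = -[(5/21)·log₂(5/21) + (11/42)·log₂(11/42) + (5/14)·log₂(5/14) + (1/7)·log₂(1/7)]
  = 0.49295 + 0.50623 + 0.53051 + 0.40105 = 1.9307 bits

H(Y|X) = Σ_x P(x)·H(Y|X=x):
  X=0: P(X=0) = 5/21, P(Y|X=0) = (1/5, 2/5, 2/5) → H(Y|X=0) = 1.52193
  X=1: P(X=1) = 11/42, P(Y|X=1) = (3/11, 3/11, 5/11) → H(Y|X=1) = 1.53948
  X=2: P(X=2) = 5/14, P(Y|X=2) = (3/5, 2/15, 4/15) → H(Y|X=2) = 1.33827
  X=3: P(X=3) = 1/7, P(Y|X=3) = (1/2, 0, 1/2) → H(Y|X=3) = 1.00000
H(Y|X) = (5/21)·1.52193 + (11/42)·1.53948 + (5/14)·1.33827 + (1/7)·1.00000 = 1.3864 bits

H(X,Y) = -Σ_{x,y} P(x,y) log₂ P(x,y). Per-cell terms -P(x,y)·log₂P(x,y):
  X=0: 0.20916, 0.32308, 0.32308
  X=1: 0.27195, 0.27195, 0.36552
  X=2: 0.47623, 0.20916, 0.32308
  X=3: 0.27195, 0.00000, 0.27195
  (cells with P = 0 contribute 0)
Sum of the 12 terms: H(X,Y) = 3.3171 bits

Chain rule check:
  H(X) + H(Y|X) = 1.9307 + 1.3864 = 3.3171 bits
  H(X,Y) = 3.3171 bits
✓ Chain rule verified.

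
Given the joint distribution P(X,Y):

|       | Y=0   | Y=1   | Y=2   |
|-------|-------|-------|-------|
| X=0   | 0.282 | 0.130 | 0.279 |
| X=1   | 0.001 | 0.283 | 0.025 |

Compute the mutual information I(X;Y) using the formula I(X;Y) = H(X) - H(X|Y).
0.3867 bits

I(X;Y) = H(X) - H(X|Y)

Marginal of X (row sums):
  P(X=0) = 0.282 + 0.130 + 0.279 = 0.691
  P(X=1) = 0.001 + 0.283 + 0.025 = 0.309
H(X) = -[0.691·log₂(0.691) + 0.309·log₂(0.309)]
  = 0.36847 + 0.52355 = 0.89202 bits

Marginal of Y (column sums):
  P(Y=0) = 0.282 + 0.001 = 0.283
  P(Y=1) = 0.130 + 0.283 = 0.413
  P(Y=2) = 0.279 + 0.025 = 0.304
H(X|Y) = Σ_y P(y)·H(X|Y=y):
  Y=0: P(Y=0) = 0.283, P(X|Y=0) = (282/283, 1/283) → H(X|Y=0) = 0.03387
  Y=1: P(Y=1) = 0.413, P(X|Y=1) = (130/413, 283/413) → H(X|Y=1) = 0.89860
  Y=2: P(Y=2) = 0.304, P(X|Y=2) = (279/304, 25/304) → H(X|Y=2) = 0.41001
H(X|Y) = 0.283·0.03387 + 0.413·0.89860 + 0.304·0.41001 = 0.50535 bits

I(X;Y) = H(X) - H(X|Y) = 0.89202 - 0.50535 = 0.3867 bits

Cross-check via I(X;Y) = H(X) + H(Y) - H(X,Y): computing H(Y) from the column sums and H(X,Y) from the 6 cells in the same way gives H(Y) = 1.56451 bits and H(X,Y) = 2.06986 bits, so
I(X;Y) = 0.89202 + 1.56451 - 2.06986 = 0.3867 bits ✓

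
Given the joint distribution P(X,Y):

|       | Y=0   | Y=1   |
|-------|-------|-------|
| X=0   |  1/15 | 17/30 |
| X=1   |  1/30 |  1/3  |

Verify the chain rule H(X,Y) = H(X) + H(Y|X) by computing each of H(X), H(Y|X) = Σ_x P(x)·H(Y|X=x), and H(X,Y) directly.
H(X) = 0.9481 bits, H(Y|X) = 0.4686 bits, H(X,Y) = 1.4167 bits

Marginal of X (row sums):
  P(X=0) = 1/15 + 17/30 = 19/30
  P(X=1) = 1/30 + 1/3 = 11/30
H(X) = -[(19/30)·log₂(19/30) + (11/30)·log₂(11/30)]
  = 0.41734 + 0.53073 = 0.9481 bits

H(Y|X) = Σ_x P(x)·H(Y|X=x):
  X=0: P(X=0) = 19/30, P(Y|X=0) = (2/19, 17/19) → H(Y|X=0) = 0.48546
  X=1: P(X=1) = 11/30, P(Y|X=1) = (1/11, 10/11) → H(Y|X=1) = 0.43950
H(Y|X) = (19/30)·0.48546 + (11/30)·0.43950 = 0.4686 bits

H(X,Y) = -Σ_{x,y} P(x,y) log₂ P(x,y). Per-cell terms -P(x,y)·log₂P(x,y):
  X=0: 0.26046, 0.46434
  X=1: 0.16356, 0.52832
Sum of the 4 terms: H(X,Y) = 1.4167 bits

Chain rule check:
  H(X) + H(Y|X) = 0.9481 + 0.4686 = 1.4167 bits
  H(X,Y) = 1.4167 bits
✓ Chain rule verified.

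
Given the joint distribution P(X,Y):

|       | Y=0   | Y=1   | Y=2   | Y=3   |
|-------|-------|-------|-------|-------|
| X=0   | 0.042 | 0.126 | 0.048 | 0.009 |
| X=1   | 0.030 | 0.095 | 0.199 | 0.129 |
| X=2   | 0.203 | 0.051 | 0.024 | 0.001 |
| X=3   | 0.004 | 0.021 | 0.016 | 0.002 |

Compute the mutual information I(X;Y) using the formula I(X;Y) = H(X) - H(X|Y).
0.4124 bits

I(X;Y) = H(X) - H(X|Y)

Marginal of X (row sums):
  P(X=0) = 0.042 + 0.126 + 0.048 + 0.009 = 0.225
  P(X=1) = 0.030 + 0.095 + 0.199 + 0.129 = 0.453
  P(X=2) = 0.203 + 0.051 + 0.024 + 0.001 = 0.279
  P(X=3) = 0.004 + 0.021 + 0.016 + 0.002 = 0.043
H(X) = -[0.225·log₂(0.225) + 0.453·log₂(0.453) + 0.279·log₂(0.279) + 0.043·log₂(0.043)]
  = 0.484201 + 0.517515 + 0.513824 + 0.195199 = 1.71074 bits

Marginal of Y (column sums):
  P(Y=0) = 0.042 + 0.030 + 0.203 + 0.004 = 0.279
  P(Y=1) = 0.126 + 0.095 + 0.051 + 0.021 = 0.293
  P(Y=2) = 0.048 + 0.199 + 0.024 + 0.016 = 0.287
  P(Y=3) = 0.009 + 0.129 + 0.001 + 0.002 = 0.141
H(X|Y) = Σ_y P(y)·H(X|Y=y):
  Y=0: P(Y=0) = 0.279, P(X|Y=0) = (14/93, 10/93, 203/279, 4/279) → H(X|Y=0) = 1.178791
  Y=1: P(Y=1) = 0.293, P(X|Y=1) = (126/293, 95/293, 51/293, 21/293) → H(X|Y=1) = 1.761972
  Y=2: P(Y=2) = 0.287, P(X|Y=2) = (48/287, 199/287, 24/287, 16/287) → H(X|Y=2) = 1.329347
  Y=3: P(Y=3) = 0.141, P(X|Y=3) = (3/47, 43/47, 1/141, 2/141) → H(X|Y=3) = 0.508504
H(X|Y) = 0.279·1.178791 + 0.293·1.761972 + 0.287·1.329347 + 0.141·0.508504 = 1.29836 bits

I(X;Y) = H(X) - H(X|Y) = 1.71074 - 1.29836 = 0.4124 bits

Cross-check via I(X;Y) = H(X) + H(Y) - H(X,Y): computing H(Y) from the column sums and H(X,Y) from the 16 cells in the same way gives H(Y) = 1.94809 bits and H(X,Y) = 3.24645 bits, so
I(X;Y) = 1.71074 + 1.94809 - 3.24645 = 0.4124 bits ✓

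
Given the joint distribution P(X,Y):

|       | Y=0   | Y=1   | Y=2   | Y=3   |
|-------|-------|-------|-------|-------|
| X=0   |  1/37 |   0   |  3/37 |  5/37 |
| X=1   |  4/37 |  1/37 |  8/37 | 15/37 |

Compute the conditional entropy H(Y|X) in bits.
1.5180 bits

H(Y|X) = H(X,Y) - H(X)

H(X,Y) = -Σ_{x,y} P(x,y) log₂ P(x,y). Per-cell terms -P(x,y)·log₂P(x,y):
  X=0: 0.140796, 0.000000, 0.293878, 0.390206
  X=1: 0.346968, 0.140796, 0.477720, 0.528066
  (cells with P = 0 contribute 0)
Sum of the 8 terms: H(X,Y) = 2.31843 bits

Marginal of X (row sums):
  P(X=0) = 1/37 + 0 + 3/37 + 5/37 = 9/37
  P(X=1) = 4/37 + 1/37 + 8/37 + 15/37 = 28/37
H(X) = -[(9/37)·log₂(9/37) + (28/37)·log₂(28/37)]
  = 0.496101 + 0.304291 = 0.80039 bits

H(Y|X) = H(X,Y) - H(X) = 2.31843 - 0.80039 = 1.5180 bits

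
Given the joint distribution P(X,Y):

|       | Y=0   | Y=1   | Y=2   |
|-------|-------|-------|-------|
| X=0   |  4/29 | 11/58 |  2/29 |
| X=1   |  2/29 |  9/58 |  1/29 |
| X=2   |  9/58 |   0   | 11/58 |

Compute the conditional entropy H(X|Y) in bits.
1.2586 bits

H(X|Y) = H(X,Y) - H(Y)

H(X,Y) = -Σ_{x,y} P(x,y) log₂ P(x,y). Per-cell terms -P(x,y)·log₂P(x,y):
  X=0: 0.3942, 0.4549, 0.2661
  X=1: 0.2661, 0.4171, 0.1675
  X=2: 0.4171, 0.0000, 0.4549
  (cells with P = 0 contribute 0)
Sum of the 9 terms: H(X,Y) = 2.8379 bits

Marginal of Y (column sums):
  P(Y=0) = 4/29 + 2/29 + 9/58 = 21/58
  P(Y=1) = 11/58 + 9/58 + 0 = 10/29
  P(Y=2) = 2/29 + 1/29 + 11/58 = 17/58
H(Y) = -[(21/58)·log₂(21/58) + (10/29)·log₂(10/29) + (17/58)·log₂(17/58)]
  = 0.5307 + 0.5297 + 0.5189 = 1.5793 bits

H(X|Y) = H(X,Y) - H(Y) = 2.8379 - 1.5793 = 1.2586 bits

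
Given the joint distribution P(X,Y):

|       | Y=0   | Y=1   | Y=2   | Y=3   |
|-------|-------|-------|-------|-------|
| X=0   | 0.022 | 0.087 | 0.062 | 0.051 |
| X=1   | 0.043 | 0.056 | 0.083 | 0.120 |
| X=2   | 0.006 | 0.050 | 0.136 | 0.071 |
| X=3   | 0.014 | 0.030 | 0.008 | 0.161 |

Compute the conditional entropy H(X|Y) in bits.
1.7982 bits

H(X|Y) = H(X,Y) - H(Y)

H(X,Y) = -Σ_{x,y} P(x,y) log₂ P(x,y). Per-cell terms -P(x,y)·log₂P(x,y):
  X=0: 0.12114, 0.30649, 0.24872, 0.21896
  X=1: 0.19520, 0.23287, 0.29803, 0.36707
  X=2: 0.04428, 0.21610, 0.39145, 0.27094
  X=3: 0.08622, 0.15177, 0.05573, 0.42421
Sum of the 16 terms: H(X,Y) = 3.6292 bits

Marginal of Y (column sums):
  P(Y=0) = 0.022 + 0.043 + 0.006 + 0.014 = 0.085
  P(Y=1) = 0.087 + 0.056 + 0.050 + 0.030 = 0.223
  P(Y=2) = 0.062 + 0.083 + 0.136 + 0.008 = 0.289
  P(Y=3) = 0.051 + 0.120 + 0.071 + 0.161 = 0.403
H(Y) = -[0.085·log₂(0.085) + 0.223·log₂(0.223) + 0.289·log₂(0.289) + 0.403·log₂(0.403)]
  = 0.30229 + 0.48277 + 0.51756 + 0.52839 = 1.8310 bits

H(X|Y) = H(X,Y) - H(Y) = 3.6292 - 1.8310 = 1.7982 bits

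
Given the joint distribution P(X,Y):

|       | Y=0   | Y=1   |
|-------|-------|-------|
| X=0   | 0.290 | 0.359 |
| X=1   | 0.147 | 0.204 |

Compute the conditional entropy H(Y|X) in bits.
0.9880 bits

H(Y|X) = H(X,Y) - H(X)

H(X,Y) = -Σ_{x,y} P(x,y) log₂ P(x,y). Per-cell terms -P(x,y)·log₂P(x,y):
  X=0: 0.51790, 0.53058
  X=1: 0.40662, 0.46785
Sum of the 4 terms: H(X,Y) = 1.92295 bits

Marginal of X (row sums):
  P(X=0) = 0.290 + 0.359 = 0.649
  P(X=1) = 0.147 + 0.204 = 0.351
H(X) = -[0.649·log₂(0.649) + 0.351·log₂(0.351)]
  = 0.40479 + 0.53017 = 0.93496 bits

H(Y|X) = H(X,Y) - H(X) = 1.92295 - 0.93496 = 0.9880 bits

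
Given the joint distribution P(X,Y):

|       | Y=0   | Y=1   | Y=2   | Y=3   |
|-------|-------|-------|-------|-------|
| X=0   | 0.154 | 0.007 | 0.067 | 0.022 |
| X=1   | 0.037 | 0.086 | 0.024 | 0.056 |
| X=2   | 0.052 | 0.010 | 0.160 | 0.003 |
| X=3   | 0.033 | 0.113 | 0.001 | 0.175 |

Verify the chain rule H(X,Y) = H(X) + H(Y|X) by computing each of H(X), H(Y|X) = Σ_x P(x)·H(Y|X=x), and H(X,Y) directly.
H(X) = 1.9776 bits, H(Y|X) = 1.4172 bits, H(X,Y) = 3.3948 bits

Marginal of X (row sums):
  P(X=0) = 0.154 + 0.007 + 0.067 + 0.022 = 0.250
  P(X=1) = 0.037 + 0.086 + 0.024 + 0.056 = 0.203
  P(X=2) = 0.052 + 0.010 + 0.160 + 0.003 = 0.225
  P(X=3) = 0.033 + 0.113 + 0.001 + 0.175 = 0.322
H(X) = -[0.250·log₂(0.250) + 0.203·log₂(0.203) + 0.225·log₂(0.225) + 0.322·log₂(0.322)]
  = 0.5000 + 0.4670 + 0.4842 + 0.5264 = 1.9776 bits

H(Y|X) = Σ_x P(x)·H(Y|X=x):
  X=0: P(X=0) = 0.250, P(Y|X=0) = (77/125, 7/250, 67/250, 11/125) → H(Y|X=0) = 1.3927
  X=1: P(X=1) = 0.203, P(Y|X=1) = (37/203, 86/203, 24/203, 8/29) → H(Y|X=1) = 1.8493
  X=2: P(X=2) = 0.225, P(Y|X=2) = (52/225, 2/45, 32/45, 1/75) → H(Y|X=2) = 1.1209
  X=3: P(X=3) = 0.322, P(Y|X=3) = (33/322, 113/322, 1/322, 25/46) → H(Y|X=3) = 1.3710
H(Y|X) = 0.250·1.3927 + 0.203·1.8493 + 0.225·1.1209 + 0.322·1.3710 = 1.4172 bits

H(X,Y) = -Σ_{x,y} P(x,y) log₂ P(x,y). Per-cell terms -P(x,y)·log₂P(x,y):
  X=0: 0.4156, 0.0501, 0.2613, 0.1211
  X=1: 0.1760, 0.3044, 0.1291, 0.2329
  X=2: 0.2218, 0.0664, 0.4230, 0.0251
  X=3: 0.1624, 0.3555, 0.0100, 0.4401
Sum of the 16 terms: H(X,Y) = 3.3948 bits

Chain rule check:
  H(X) + H(Y|X) = 1.9776 + 1.4172 = 3.3948 bits
  H(X,Y) = 3.3948 bits
✓ Chain rule verified.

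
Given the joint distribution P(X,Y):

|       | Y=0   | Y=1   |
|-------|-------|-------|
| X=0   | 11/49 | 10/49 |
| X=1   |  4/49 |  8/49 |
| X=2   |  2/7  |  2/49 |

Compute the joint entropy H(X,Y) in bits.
2.3785 bits

H(X,Y) = -Σ_{x,y} P(x,y) log₂ P(x,y). Per-cell terms -P(x,y)·log₂P(x,y):
  X=0: 0.4838, 0.4679
  X=1: 0.2951, 0.4269
  X=2: 0.5164, 0.1884
Sum of the 6 terms: H(X,Y) = 2.3785 bits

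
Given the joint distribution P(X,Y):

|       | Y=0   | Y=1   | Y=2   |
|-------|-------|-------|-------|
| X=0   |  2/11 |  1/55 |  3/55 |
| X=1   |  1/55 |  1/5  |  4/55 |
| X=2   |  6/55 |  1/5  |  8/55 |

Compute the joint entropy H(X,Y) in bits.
2.8433 bits

H(X,Y) = -Σ_{x,y} P(x,y) log₂ P(x,y). Per-cell terms -P(x,y)·log₂P(x,y):
  X=0: 0.447169, 0.105116, 0.228894
  X=1: 0.105116, 0.464386, 0.275008
  X=2: 0.348698, 0.464386, 0.404561
Sum of the 9 terms: H(X,Y) = 2.8433 bits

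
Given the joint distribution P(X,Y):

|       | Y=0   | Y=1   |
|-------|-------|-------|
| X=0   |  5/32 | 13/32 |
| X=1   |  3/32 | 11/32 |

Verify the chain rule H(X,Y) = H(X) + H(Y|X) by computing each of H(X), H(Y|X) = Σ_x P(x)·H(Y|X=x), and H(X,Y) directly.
H(X) = 0.9887 bits, H(Y|X) = 0.8074 bits, H(X,Y) = 1.7961 bits

Marginal of X (row sums):
  P(X=0) = 5/32 + 13/32 = 9/16
  P(X=1) = 3/32 + 11/32 = 7/16
H(X) = -[(9/16)·log₂(9/16) + (7/16)·log₂(7/16)]
  = 0.4669 + 0.5218 = 0.9887 bits

H(Y|X) = Σ_x P(x)·H(Y|X=x):
  X=0: P(X=0) = 9/16, P(Y|X=0) = (5/18, 13/18) → H(Y|X=0) = 0.8524
  X=1: P(X=1) = 7/16, P(Y|X=1) = (3/14, 11/14) → H(Y|X=1) = 0.7496
H(Y|X) = (9/16)·0.8524 + (7/16)·0.7496 = 0.8074 bits

H(X,Y) = -Σ_{x,y} P(x,y) log₂ P(x,y). Per-cell terms -P(x,y)·log₂P(x,y):
  X=0: 0.4184, 0.5279
  X=1: 0.3202, 0.5296
Sum of the 4 terms: H(X,Y) = 1.7961 bits

Chain rule check:
  H(X) + H(Y|X) = 0.9887 + 0.8074 = 1.7961 bits
  H(X,Y) = 1.7961 bits
✓ Chain rule verified.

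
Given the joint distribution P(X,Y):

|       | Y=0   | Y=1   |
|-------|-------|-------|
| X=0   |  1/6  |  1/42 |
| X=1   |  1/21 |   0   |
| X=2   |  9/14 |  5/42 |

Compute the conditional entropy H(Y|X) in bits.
0.5799 bits

H(Y|X) = H(X,Y) - H(X)

H(X,Y) = -Σ_{x,y} P(x,y) log₂ P(x,y). Per-cell terms -P(x,y)·log₂P(x,y):
  X=0: 0.430827, 0.128389
  X=1: 0.209158, 0.000000
  X=2: 0.409776, 0.365523
  (cells with P = 0 contribute 0)
Sum of the 6 terms: H(X,Y) = 1.54367 bits

Marginal of X (row sums):
  P(X=0) = 1/6 + 1/42 = 4/21
  P(X=1) = 1/21 + 0 = 1/21
  P(X=2) = 9/14 + 5/42 = 16/21
H(X) = -[(4/21)·log₂(4/21) + (1/21)·log₂(1/21) + (16/21)·log₂(16/21)]
  = 0.455680 + 0.209158 + 0.298909 = 0.96375 bits

H(Y|X) = H(X,Y) - H(X) = 1.54367 - 0.96375 = 0.5799 bits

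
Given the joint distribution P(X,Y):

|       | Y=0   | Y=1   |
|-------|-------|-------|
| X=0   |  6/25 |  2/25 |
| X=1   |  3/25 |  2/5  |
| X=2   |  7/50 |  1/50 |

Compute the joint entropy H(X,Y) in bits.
2.1915 bits

H(X,Y) = -Σ_{x,y} P(x,y) log₂ P(x,y). Per-cell terms -P(x,y)·log₂P(x,y):
  X=0: 0.4941, 0.2915
  X=1: 0.3671, 0.5288
  X=2: 0.3971, 0.1129
Sum of the 6 terms: H(X,Y) = 2.1915 bits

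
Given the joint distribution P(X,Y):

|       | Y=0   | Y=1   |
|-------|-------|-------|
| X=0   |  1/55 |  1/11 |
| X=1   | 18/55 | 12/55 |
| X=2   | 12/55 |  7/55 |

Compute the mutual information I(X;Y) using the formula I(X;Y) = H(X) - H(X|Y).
0.0598 bits

I(X;Y) = H(X) - H(X|Y)

Marginal of X (row sums):
  P(X=0) = 1/55 + 1/11 = 6/55
  P(X=1) = 18/55 + 12/55 = 6/11
  P(X=2) = 12/55 + 7/55 = 19/55
H(X) = -[(6/55)·log₂(6/55) + (6/11)·log₂(6/11) + (19/55)·log₂(19/55)]
  = 0.3487 + 0.4770 + 0.5297 = 1.3554 bits

Marginal of Y (column sums):
  P(Y=0) = 1/55 + 18/55 + 12/55 = 31/55
  P(Y=1) = 1/11 + 12/55 + 7/55 = 24/55
H(X|Y) = Σ_y P(y)·H(X|Y=y):
  Y=0: P(Y=0) = 31/55, P(X|Y=0) = (1/31, 18/31, 12/31) → H(X|Y=0) = 1.1452
  Y=1: P(Y=1) = 24/55, P(X|Y=1) = (5/24, 1/2, 7/24) → H(X|Y=1) = 1.4899
H(X|Y) = (31/55)·1.1452 + (24/55)·1.4899 = 1.2956 bits

I(X;Y) = H(X) - H(X|Y) = 1.3554 - 1.2956 = 0.0598 bits

Cross-check via I(X;Y) = H(X) + H(Y) - H(X,Y): computing H(Y) from the column sums and H(X,Y) from the 6 cells in the same way gives H(Y) = 0.9883 bits and H(X,Y) = 2.2839 bits, so
I(X;Y) = 1.3554 + 0.9883 - 2.2839 = 0.0598 bits ✓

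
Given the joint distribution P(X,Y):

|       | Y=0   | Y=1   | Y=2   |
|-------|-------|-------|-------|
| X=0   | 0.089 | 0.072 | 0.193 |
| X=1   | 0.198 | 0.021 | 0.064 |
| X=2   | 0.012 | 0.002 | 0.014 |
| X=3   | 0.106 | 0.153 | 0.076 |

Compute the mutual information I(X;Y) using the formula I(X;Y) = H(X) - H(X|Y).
0.1793 bits

I(X;Y) = H(X) - H(X|Y)

Marginal of X (row sums):
  P(X=0) = 0.089 + 0.072 + 0.193 = 0.354
  P(X=1) = 0.198 + 0.021 + 0.064 = 0.283
  P(X=2) = 0.012 + 0.002 + 0.014 = 0.028
  P(X=3) = 0.106 + 0.153 + 0.076 = 0.335
H(X) = -[0.354·log₂(0.354) + 0.283·log₂(0.283) + 0.028·log₂(0.028) + 0.335·log₂(0.335)]
  = 0.53036 + 0.51538 + 0.14444 + 0.52855 = 1.7187 bits

Marginal of Y (column sums):
  P(Y=0) = 0.089 + 0.198 + 0.012 + 0.106 = 0.405
  P(Y=1) = 0.072 + 0.021 + 0.002 + 0.153 = 0.248
  P(Y=2) = 0.193 + 0.064 + 0.014 + 0.076 = 0.347
H(X|Y) = Σ_y P(y)·H(X|Y=y):
  Y=0: P(Y=0) = 0.405, P(X|Y=0) = (89/405, 22/45, 4/135, 106/405) → H(X|Y=0) = 1.64170
  Y=1: P(Y=1) = 0.248, P(X|Y=1) = (9/31, 21/248, 1/124, 153/248) → H(X|Y=1) = 1.30559
  Y=2: P(Y=2) = 0.347, P(X|Y=2) = (193/347, 64/347, 14/347, 76/347) → H(X|Y=2) = 1.58724
H(X|Y) = 0.405·1.64170 + 0.248·1.30559 + 0.347·1.58724 = 1.5394 bits

I(X;Y) = H(X) - H(X|Y) = 1.7187 - 1.5394 = 0.1793 bits

Cross-check via I(X;Y) = H(X) + H(Y) - H(X,Y): computing H(Y) from the column sums and H(X,Y) from the 12 cells in the same way gives H(Y) = 1.5569 bits and H(X,Y) = 3.0963 bits, so
I(X;Y) = 1.7187 + 1.5569 - 3.0963 = 0.1793 bits ✓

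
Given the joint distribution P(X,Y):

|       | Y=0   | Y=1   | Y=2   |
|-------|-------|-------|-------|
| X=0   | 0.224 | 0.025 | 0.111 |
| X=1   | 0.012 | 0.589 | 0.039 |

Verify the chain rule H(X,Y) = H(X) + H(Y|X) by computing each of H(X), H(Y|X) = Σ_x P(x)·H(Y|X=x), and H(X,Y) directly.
H(X) = 0.9427 bits, H(Y|X) = 0.7348 bits, H(X,Y) = 1.6775 bits

Marginal of X (row sums):
  P(X=0) = 0.224 + 0.025 + 0.111 = 0.360
  P(X=1) = 0.012 + 0.589 + 0.039 = 0.640
H(X) = -[0.360·log₂(0.360) + 0.640·log₂(0.640)]
  = 0.53062 + 0.41207 = 0.9427 bits

H(Y|X) = Σ_x P(x)·H(Y|X=x):
  X=0: P(X=0) = 0.360, P(Y|X=0) = (28/45, 5/72, 37/120) → H(Y|X=0) = 1.21651
  X=1: P(X=1) = 0.640, P(Y|X=1) = (3/160, 589/640, 39/640) → H(Y|X=1) = 0.46380
H(Y|X) = 0.360·1.21651 + 0.640·0.46380 = 0.7348 bits

H(X,Y) = -Σ_{x,y} P(x,y) log₂ P(x,y). Per-cell terms -P(x,y)·log₂P(x,y):
  X=0: 0.48349, 0.13305, 0.35202
  X=1: 0.07657, 0.44980, 0.18253
Sum of the 6 terms: H(X,Y) = 1.6775 bits

Chain rule check:
  H(X) + H(Y|X) = 0.9427 + 0.7348 = 1.6775 bits
  H(X,Y) = 1.6775 bits
✓ Chain rule verified.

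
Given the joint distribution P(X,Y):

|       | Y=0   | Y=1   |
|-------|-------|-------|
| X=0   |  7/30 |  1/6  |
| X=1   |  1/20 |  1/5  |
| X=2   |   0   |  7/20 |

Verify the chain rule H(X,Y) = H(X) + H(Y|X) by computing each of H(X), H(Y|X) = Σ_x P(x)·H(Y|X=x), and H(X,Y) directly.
H(X) = 1.5589 bits, H(Y|X) = 0.5724 bits, H(X,Y) = 2.1313 bits

Marginal of X (row sums):
  P(X=0) = 7/30 + 1/6 = 2/5
  P(X=1) = 1/20 + 1/5 = 1/4
  P(X=2) = 0 + 7/20 = 7/20
H(X) = -[(2/5)·log₂(2/5) + (1/4)·log₂(1/4) + (7/20)·log₂(7/20)]
  = 0.5288 + 0.5000 + 0.5301 = 1.5589 bits

H(Y|X) = Σ_x P(x)·H(Y|X=x):
  X=0: P(X=0) = 2/5, P(Y|X=0) = (7/12, 5/12) → H(Y|X=0) = 0.9799
  X=1: P(X=1) = 1/4, P(Y|X=1) = (1/5, 4/5) → H(Y|X=1) = 0.7219
  X=2: P(X=2) = 7/20, P(Y|X=2) = (0, 1) → H(Y|X=2) = 0.0000
H(Y|X) = (2/5)·0.9799 + (1/4)·0.7219 + (7/20)·0.0000 = 0.5724 bits

H(X,Y) = -Σ_{x,y} P(x,y) log₂ P(x,y). Per-cell terms -P(x,y)·log₂P(x,y):
  X=0: 0.4899, 0.4308
  X=1: 0.2161, 0.4644
  X=2: 0.0000, 0.5301
  (cells with P = 0 contribute 0)
Sum of the 6 terms: H(X,Y) = 2.1313 bits

Chain rule check:
  H(X) + H(Y|X) = 1.5589 + 0.5724 = 2.1313 bits
  H(X,Y) = 2.1313 bits
✓ Chain rule verified.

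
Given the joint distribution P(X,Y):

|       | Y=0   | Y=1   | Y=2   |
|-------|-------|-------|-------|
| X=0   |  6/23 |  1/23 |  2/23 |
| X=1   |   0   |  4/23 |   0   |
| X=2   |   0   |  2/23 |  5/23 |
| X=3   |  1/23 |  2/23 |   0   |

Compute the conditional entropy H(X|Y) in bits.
1.1614 bits

H(X|Y) = H(X,Y) - H(Y)

H(X,Y) = -Σ_{x,y} P(x,y) log₂ P(x,y). Per-cell terms -P(x,y)·log₂P(x,y):
  X=0: 0.505722, 0.196677, 0.306397
  X=1: 0.000000, 0.438880, 0.000000
  X=2: 0.000000, 0.306397, 0.478616
  X=3: 0.196677, 0.306397, 0.000000
  (cells with P = 0 contribute 0)
Sum of the 12 terms: H(X,Y) = 2.73576 bits

Marginal of Y (column sums):
  P(Y=0) = 6/23 + 0 + 0 + 1/23 = 7/23
  P(Y=1) = 1/23 + 4/23 + 2/23 + 2/23 = 9/23
  P(Y=2) = 2/23 + 0 + 5/23 + 0 = 7/23
H(Y) = -[(7/23)·log₂(7/23) + (9/23)·log₂(9/23) + (7/23)·log₂(7/23)]
  = 0.522324 + 0.529684 + 0.522324 = 1.57433 bits

H(X|Y) = H(X,Y) - H(Y) = 2.73576 - 1.57433 = 1.1614 bits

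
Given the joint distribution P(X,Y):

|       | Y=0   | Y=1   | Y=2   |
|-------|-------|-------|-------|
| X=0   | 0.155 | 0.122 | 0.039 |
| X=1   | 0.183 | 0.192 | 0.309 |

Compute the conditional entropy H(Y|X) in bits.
1.4988 bits

H(Y|X) = H(X,Y) - H(X)

H(X,Y) = -Σ_{x,y} P(x,y) log₂ P(x,y). Per-cell terms -P(x,y)·log₂P(x,y):
  X=0: 0.416897, 0.370276, 0.182535
  X=1: 0.448365, 0.457118, 0.523545
Sum of the 6 terms: H(X,Y) = 2.39874 bits

Marginal of X (row sums):
  P(X=0) = 0.155 + 0.122 + 0.039 = 0.316
  P(X=1) = 0.183 + 0.192 + 0.309 = 0.684
H(X) = -[0.316·log₂(0.316) + 0.684·log₂(0.684)]
  = 0.525193 + 0.374785 = 0.89998 bits

H(Y|X) = H(X,Y) - H(X) = 2.39874 - 0.89998 = 1.4988 bits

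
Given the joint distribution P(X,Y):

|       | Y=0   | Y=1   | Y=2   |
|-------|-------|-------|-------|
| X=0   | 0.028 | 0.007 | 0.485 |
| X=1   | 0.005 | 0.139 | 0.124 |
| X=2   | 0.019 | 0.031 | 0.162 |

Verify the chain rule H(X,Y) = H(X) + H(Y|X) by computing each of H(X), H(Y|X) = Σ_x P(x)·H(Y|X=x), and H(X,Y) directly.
H(X) = 1.4741 bits, H(Y|X) = 0.7235 bits, H(X,Y) = 2.1976 bits

Marginal of X (row sums):
  P(X=0) = 0.028 + 0.007 + 0.485 = 0.520
  P(X=1) = 0.005 + 0.139 + 0.124 = 0.268
  P(X=2) = 0.019 + 0.031 + 0.162 = 0.212
H(X) = -[0.520·log₂(0.520) + 0.268·log₂(0.268) + 0.212·log₂(0.212)]
  = 0.49058 + 0.50912 + 0.47443 = 1.4741 bits

H(Y|X) = Σ_x P(x)·H(Y|X=x):
  X=0: P(X=0) = 0.520, P(Y|X=0) = (7/130, 7/520, 97/104) → H(Y|X=0) = 0.40439
  X=1: P(X=1) = 0.268, P(Y|X=1) = (5/268, 139/268, 31/67) → H(Y|X=1) = 1.11287
  X=2: P(X=2) = 0.212, P(Y|X=2) = (19/212, 31/212, 81/106) → H(Y|X=2) = 1.01402
H(Y|X) = 0.520·0.40439 + 0.268·1.11287 + 0.212·1.01402 = 0.7235 bits

H(X,Y) = -Σ_{x,y} P(x,y) log₂ P(x,y). Per-cell terms -P(x,y)·log₂P(x,y):
  X=0: 0.14444, 0.05011, 0.50631
  X=1: 0.03822, 0.39571, 0.37344
  X=2: 0.10864, 0.15536, 0.42540
Sum of the 9 terms: H(X,Y) = 2.1976 bits

Chain rule check:
  H(X) + H(Y|X) = 1.4741 + 0.7235 = 2.1976 bits
  H(X,Y) = 2.1976 bits
✓ Chain rule verified.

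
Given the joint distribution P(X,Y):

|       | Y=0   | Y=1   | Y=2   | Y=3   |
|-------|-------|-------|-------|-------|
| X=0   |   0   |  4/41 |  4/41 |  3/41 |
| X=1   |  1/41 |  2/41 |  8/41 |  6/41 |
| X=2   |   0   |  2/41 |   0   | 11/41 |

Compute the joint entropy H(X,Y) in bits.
2.8620 bits

H(X,Y) = -Σ_{x,y} P(x,y) log₂ P(x,y). Per-cell terms -P(x,y)·log₂P(x,y):
  X=0: 0.00000, 0.32757, 0.32757, 0.27604
  X=1: 0.13067, 0.21256, 0.46001, 0.40574
  X=2: 0.00000, 0.21256, 0.00000, 0.50925
  (cells with P = 0 contribute 0)
Sum of the 12 terms: H(X,Y) = 2.8620 bits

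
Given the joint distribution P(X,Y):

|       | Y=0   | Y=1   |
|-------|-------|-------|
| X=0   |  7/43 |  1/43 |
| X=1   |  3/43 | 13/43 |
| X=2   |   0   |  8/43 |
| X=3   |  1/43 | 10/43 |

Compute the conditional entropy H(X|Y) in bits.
1.5889 bits

H(X|Y) = H(X,Y) - H(Y)

H(X,Y) = -Σ_{x,y} P(x,y) log₂ P(x,y). Per-cell terms -P(x,y)·log₂P(x,y):
  X=0: 0.426334, 0.126192
  X=1: 0.267998, 0.521761
  X=2: 0.000000, 0.451398
  X=3: 0.126192, 0.489381
  (cells with P = 0 contribute 0)
Sum of the 8 terms: H(X,Y) = 2.40926 bits

Marginal of Y (column sums):
  P(Y=0) = 7/43 + 3/43 + 0 + 1/43 = 11/43
  P(Y=1) = 1/43 + 13/43 + 8/43 + 10/43 = 32/43
H(Y) = -[(11/43)·log₂(11/43) + (32/43)·log₂(32/43)]
  = 0.503143 + 0.317220 = 0.82036 bits

H(X|Y) = H(X,Y) - H(Y) = 2.40926 - 0.82036 = 1.5889 bits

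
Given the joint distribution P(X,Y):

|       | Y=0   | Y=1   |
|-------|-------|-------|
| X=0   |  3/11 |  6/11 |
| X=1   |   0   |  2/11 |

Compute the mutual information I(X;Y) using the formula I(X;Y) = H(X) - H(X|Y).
0.0940 bits

I(X;Y) = H(X) - H(X|Y)

Marginal of X (row sums):
  P(X=0) = 3/11 + 6/11 = 9/11
  P(X=1) = 0 + 2/11 = 2/11
H(X) = -[(9/11)·log₂(9/11) + (2/11)·log₂(2/11)]
  = 0.23687 + 0.44717 = 0.6840 bits

Marginal of Y (column sums):
  P(Y=0) = 3/11 + 0 = 3/11
  P(Y=1) = 6/11 + 2/11 = 8/11
H(X|Y) = Σ_y P(y)·H(X|Y=y):
  Y=0: P(Y=0) = 3/11, P(X|Y=0) = (1, 0) → H(X|Y=0) = 0.00000
  Y=1: P(Y=1) = 8/11, P(X|Y=1) = (3/4, 1/4) → H(X|Y=1) = 0.81128
H(X|Y) = (3/11)·0.00000 + (8/11)·0.81128 = 0.5900 bits

I(X;Y) = H(X) - H(X|Y) = 0.6840 - 0.5900 = 0.0940 bits

Cross-check via I(X;Y) = H(X) + H(Y) - H(X,Y): computing H(Y) from the column sums and H(X,Y) from the 4 cells in the same way gives H(Y) = 0.8454 bits and H(X,Y) = 1.4354 bits, so
I(X;Y) = 0.6840 + 0.8454 - 1.4354 = 0.0940 bits ✓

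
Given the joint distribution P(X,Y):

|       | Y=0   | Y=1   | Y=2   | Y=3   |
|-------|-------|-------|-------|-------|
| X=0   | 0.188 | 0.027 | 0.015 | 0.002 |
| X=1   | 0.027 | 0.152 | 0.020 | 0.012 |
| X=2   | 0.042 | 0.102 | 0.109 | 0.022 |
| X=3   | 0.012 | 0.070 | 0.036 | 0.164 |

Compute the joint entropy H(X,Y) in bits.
3.3893 bits

H(X,Y) = -Σ_{x,y} P(x,y) log₂ P(x,y). Per-cell terms -P(x,y)·log₂P(x,y):
  X=0: 0.45330, 0.14069, 0.09088, 0.01793
  X=1: 0.14069, 0.41311, 0.11288, 0.07657
  X=2: 0.19209, 0.33592, 0.34854, 0.12114
  X=3: 0.07657, 0.26856, 0.17265, 0.42775
Sum of the 16 terms: H(X,Y) = 3.3893 bits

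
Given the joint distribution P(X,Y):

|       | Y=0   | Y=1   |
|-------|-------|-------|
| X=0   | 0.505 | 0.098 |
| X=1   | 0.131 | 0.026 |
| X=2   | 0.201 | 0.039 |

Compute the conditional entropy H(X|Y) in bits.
1.3536 bits

H(X|Y) = H(X,Y) - H(Y)

H(X,Y) = -Σ_{x,y} P(x,y) log₂ P(x,y). Per-cell terms -P(x,y)·log₂P(x,y):
  X=0: 0.49775, 0.32841
  X=1: 0.38414, 0.13690
  X=2: 0.46526, 0.18253
Sum of the 6 terms: H(X,Y) = 1.9950 bits

Marginal of Y (column sums):
  P(Y=0) = 0.505 + 0.131 + 0.201 = 0.837
  P(Y=1) = 0.098 + 0.026 + 0.039 = 0.163
H(Y) = -[0.837·log₂(0.837) + 0.163·log₂(0.163)]
  = 0.21486 + 0.42658 = 0.6414 bits

H(X|Y) = H(X,Y) - H(Y) = 1.9950 - 0.6414 = 1.3536 bits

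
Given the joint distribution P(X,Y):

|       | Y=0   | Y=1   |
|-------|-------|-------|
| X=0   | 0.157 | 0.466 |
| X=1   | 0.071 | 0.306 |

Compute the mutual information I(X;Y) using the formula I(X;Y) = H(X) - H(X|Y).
0.0040 bits

I(X;Y) = H(X) - H(X|Y)

Marginal of X (row sums):
  P(X=0) = 0.157 + 0.466 = 0.623
  P(X=1) = 0.071 + 0.306 = 0.377
H(X) = -[0.623·log₂(0.623) + 0.377·log₂(0.377)]
  = 0.4253 + 0.5306 = 0.9559 bits

Marginal of Y (column sums):
  P(Y=0) = 0.157 + 0.071 = 0.228
  P(Y=1) = 0.466 + 0.306 = 0.772
H(X|Y) = Σ_y P(y)·H(X|Y=y):
  Y=0: P(Y=0) = 0.228, P(X|Y=0) = (157/228, 71/228) → H(X|Y=0) = 0.8948
  Y=1: P(Y=1) = 0.772, P(X|Y=1) = (233/386, 153/386) → H(X|Y=1) = 0.9688
H(X|Y) = 0.228·0.8948 + 0.772·0.9688 = 0.9519 bits

I(X;Y) = H(X) - H(X|Y) = 0.9559 - 0.9519 = 0.0040 bits

Cross-check via I(X;Y) = H(X) + H(Y) - H(X,Y): computing H(Y) from the column sums and H(X,Y) from the 4 cells in the same way gives H(Y) = 0.7745 bits and H(X,Y) = 1.7264 bits, so
I(X;Y) = 0.9559 + 0.7745 - 1.7264 = 0.0040 bits ✓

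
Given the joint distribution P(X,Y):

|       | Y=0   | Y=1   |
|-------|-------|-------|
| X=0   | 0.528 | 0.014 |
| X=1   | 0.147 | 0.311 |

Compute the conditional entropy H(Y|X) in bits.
0.5085 bits

H(Y|X) = H(X,Y) - H(X)

H(X,Y) = -Σ_{x,y} P(x,y) log₂ P(x,y). Per-cell terms -P(x,y)·log₂P(x,y):
  X=0: 0.48649, 0.08622
  X=1: 0.40662, 0.52404
Sum of the 4 terms: H(X,Y) = 1.5034 bits

Marginal of X (row sums):
  P(X=0) = 0.528 + 0.014 = 0.542
  P(X=1) = 0.147 + 0.311 = 0.458
H(X) = -[0.542·log₂(0.542) + 0.458·log₂(0.458)]
  = 0.47893 + 0.51597 = 0.9949 bits

H(Y|X) = H(X,Y) - H(X) = 1.5034 - 0.9949 = 0.5085 bits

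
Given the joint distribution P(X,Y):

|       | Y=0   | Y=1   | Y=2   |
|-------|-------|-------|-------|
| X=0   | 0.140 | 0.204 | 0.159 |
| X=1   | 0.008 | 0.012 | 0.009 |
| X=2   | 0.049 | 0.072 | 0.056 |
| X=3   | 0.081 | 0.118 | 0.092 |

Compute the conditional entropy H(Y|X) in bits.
1.5666 bits

H(Y|X) = H(X,Y) - H(X)

H(X,Y) = -Σ_{x,y} P(x,y) log₂ P(x,y). Per-cell terms -P(x,y)·log₂P(x,y):
  X=0: 0.3971, 0.4678, 0.4218
  X=1: 0.0557, 0.0766, 0.0612
  X=2: 0.2132, 0.2733, 0.2329
  X=3: 0.2937, 0.3638, 0.3167
Sum of the 12 terms: H(X,Y) = 3.1738 bits

Marginal of X (row sums):
  P(X=0) = 0.140 + 0.204 + 0.159 = 0.503
  P(X=1) = 0.008 + 0.012 + 0.009 = 0.029
  P(X=2) = 0.049 + 0.072 + 0.056 = 0.177
  P(X=3) = 0.081 + 0.118 + 0.092 = 0.291
H(X) = -[0.503·log₂(0.503) + 0.029·log₂(0.029) + 0.177·log₂(0.177) + 0.291·log₂(0.291)]
  = 0.4987 + 0.1481 + 0.4422 + 0.5182 = 1.6072 bits

H(Y|X) = H(X,Y) - H(X) = 3.1738 - 1.6072 = 1.5666 bits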